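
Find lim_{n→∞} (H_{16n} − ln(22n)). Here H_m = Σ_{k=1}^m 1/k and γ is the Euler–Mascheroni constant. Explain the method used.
lim = ln(8/11) + γ

By Euler-Maclaurin, H_m = ln m + γ + O(1/m). So
  H_{16n} − ln(22n) = ln(16n) + γ − ln(22n) + O(1/n)
                       = ln(16/22) + γ + O(1/n).
Hence the limit is ln(16/22) + γ (= ln(8/11)).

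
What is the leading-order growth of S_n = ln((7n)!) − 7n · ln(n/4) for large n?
S_n ~ 7n · (ln 28 − 1) + O(ln n)

Stirling: ln((7n)!) = 7n ln(7n) − 7n + O(ln n).
  S_n = 7n ln(7n) − 7n − 7n ln(n/4) + O(ln n)
      = 7n ln(7n) − 7n ln n + 7n ln 4 − 7n + O(ln n)
      = 7n ln 7 + 7n ln 4 − 7n + O(ln n)
      = 7n (ln 28 − 1) + O(ln n).
Numerically ln(28) − 1 ≈ 2.3322.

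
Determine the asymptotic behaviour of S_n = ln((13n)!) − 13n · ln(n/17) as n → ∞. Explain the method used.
S_n ~ 13n · (ln 221 − 1) + O(ln n)

Stirling: ln((13n)!) = 13n ln(13n) − 13n + O(ln n).
  S_n = 13n ln(13n) − 13n − 13n ln(n/17) + O(ln n)
      = 13n ln(13n) − 13n ln n + 13n ln 17 − 13n + O(ln n)
      = 13n ln 13 + 13n ln 17 − 13n + O(ln n)
      = 13n (ln 221 − 1) + O(ln n).
Numerically ln(221) − 1 ≈ 4.3982.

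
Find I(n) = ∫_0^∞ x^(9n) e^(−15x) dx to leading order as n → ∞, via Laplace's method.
I(n) ~ (sqrt(2π·9n) / 15) · (9n/(15e))^(9n)

Write the integrand as exp(9n ln x − 15x) and set f(x) = 9n ln x − 15x. Then f'(x) = 9n/x − 15 = 0 at x* = 9n/15, and f''(x*) = −9n/x*^2 = −15^2/(9n). Laplace's method (interior maximum) gives
  I(n) ~ e^(f(x*)) · sqrt(2π / |f''(x*)|)
        = exp(9n ln(9n/15) − 9n) · sqrt(2π · 9n / 15^2)
        = (9n/15)^(9n) e^(−9n) · sqrt(2π·9n) / 15
        = (sqrt(2π·9n) / 15) · (9n/(15e))^(9n).
This matches Γ(9n+1)/15^(9n+1) with Stirling applied to Γ.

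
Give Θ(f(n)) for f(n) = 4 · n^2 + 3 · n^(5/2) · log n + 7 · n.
f(n) ∈ Θ(n^(5/2) · log n)

Compare the terms by growth order. For large n, n^a · (log n)^b dominates n^a' · (log n)^b' iff a > a', or (a = a' and b > b'). Ranking the 3 terms shows the dominant one is 3 · n^(5/2) · log n. Hence f(n) ∈ Θ(n^(5/2) · log n).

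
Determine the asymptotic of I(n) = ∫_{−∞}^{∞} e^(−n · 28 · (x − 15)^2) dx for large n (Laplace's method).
I(n) = sqrt(π/(28n))

Here φ(x) = 28 · (x − 15)^2 has its unique minimum at x* = 15 with φ(x*) = 0 and φ''(x*) = 56. Laplace's method gives
  I(n) ~ e^(−n φ(x*)) · sqrt(2π / (n · φ''(x*))) = sqrt(2π / (56n)) = sqrt(π/(28n)).
This is exact: substituting u = (x − 15)·sqrt(28n) gives I(n) = (1/sqrt(28n)) ∫_{−∞}^{∞} e^(−u^2) du = sqrt(π/(28n)).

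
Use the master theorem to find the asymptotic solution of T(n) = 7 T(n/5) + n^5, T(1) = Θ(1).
T(n) = Θ(n^5)

log_5 7 ≈ 1.209. f(n) = n^5 dominates n^(log_5 7) since 5 > 1.209, and the regularity condition a·f(n/b) = 7·(n/5)^5 = (7/3125)·n^5 ≤ c·f(n) holds with c = 7/3125 ≈ 0.00224 < 1. So this is Case 3: T(n) = Θ(f(n)) = Θ(n^5).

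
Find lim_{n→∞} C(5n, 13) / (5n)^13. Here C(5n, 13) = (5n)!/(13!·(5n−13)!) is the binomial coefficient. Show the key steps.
lim = 1/13! = 1/6227020800

With N = 5n → ∞: C(N, 13) / N^13 = [N(N−1)…(N−12)] / (13! · N^13) = (1/13!) · 1 · (1 − 1/(5n)) · … · (1 − 12/(5n)). Each factor → 1 as N → ∞, so the limit is 1/13! = 1/6227020800.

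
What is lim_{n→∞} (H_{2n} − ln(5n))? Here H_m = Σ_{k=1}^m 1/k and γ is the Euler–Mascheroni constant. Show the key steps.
lim = ln(2/5) + γ

By Euler-Maclaurin, H_m = ln m + γ + O(1/m). So
  H_{2n} − ln(5n) = ln(2n) + γ − ln(5n) + O(1/n)
                       = ln(2/5) + γ + O(1/n).
Hence the limit is ln(2/5) + γ.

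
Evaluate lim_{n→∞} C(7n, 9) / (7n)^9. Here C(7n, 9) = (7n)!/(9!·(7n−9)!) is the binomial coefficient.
lim = 1/9! = 1/362880

With N = 7n → ∞: C(N, 9) / N^9 = [N(N−1)…(N−8)] / (9! · N^9) = (1/9!) · 1 · (1 − 1/(7n)) · … · (1 − 8/(7n)). Each factor → 1 as N → ∞, so the limit is 1/9! = 1/362880.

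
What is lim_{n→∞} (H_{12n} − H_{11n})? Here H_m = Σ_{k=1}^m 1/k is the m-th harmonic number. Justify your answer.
lim = ln(12/11)

Euler-Maclaurin gives H_m = ln m + γ + 1/(2m) + O(1/m^2). The γ and O(1/m) terms cancel in the difference:
  H_{12n} − H_{11n} = ln(12n) − ln(11n) + O(1/n) = ln(12/11) + O(1/n).
Hence the limit is ln(12/11).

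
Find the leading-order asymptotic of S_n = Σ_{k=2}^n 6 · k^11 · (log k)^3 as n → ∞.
S_n ~ n^12 · (log n)^3 / 2

By integral comparison, S_n = ∫_1^n 6 · x^11 · (log x)^3 dx + O(n^11 · (log n)^3). For the integral, the leading term of ∫_1^n x^11 (log x)^3 dx is n^12/12 · (log n)^3 (by repeated integration by parts; each step lowers the log-exponent and produces a relatively O(1/log n) correction). Hence S_n ~ n^12 · (log n)^3 / 2.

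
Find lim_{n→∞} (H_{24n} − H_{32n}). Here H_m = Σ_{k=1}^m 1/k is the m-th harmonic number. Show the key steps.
lim = ln(24/32) = ln(3/4)

Euler-Maclaurin gives H_m = ln m + γ + 1/(2m) + O(1/m^2). The γ and O(1/m) terms cancel in the difference:
  H_{24n} − H_{32n} = ln(24n) − ln(32n) + O(1/n) = ln(24/32) + O(1/n).
Hence the limit is ln(24/32) = ln(3/4).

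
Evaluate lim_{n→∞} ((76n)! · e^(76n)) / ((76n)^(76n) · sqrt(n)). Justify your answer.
lim = sqrt(2π·76)

Stirling: (76n)! ~ sqrt(2π·76n) · (76n/e)^(76n). Hence
  (76n)! · e^(76n) / (76n)^(76n) ~ sqrt(2π·76n).
Dividing by sqrt(n): sqrt(2π·76n) / sqrt(n) = sqrt(2π·76) · n^((1−1)/2), so the limit is sqrt(2π·76).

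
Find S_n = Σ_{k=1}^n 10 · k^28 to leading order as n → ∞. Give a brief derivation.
S_n ~ 10 · n^29 / 29

By integral comparison (Euler-Maclaurin), Σ_{k=1}^n 10 · k^28 = 10 · ∫_0^n x^28 dx + O(n^28) = 10 · n^29/29 + O(n^28). (Equivalently, Faulhaber's formula gives the same leading term.)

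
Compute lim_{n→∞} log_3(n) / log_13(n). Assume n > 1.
lim = ln(13) / ln(3) = log_3(13)

Change of base: log_3(n) = ln n / ln 3 and log_13(n) = ln n / ln 13. The ratio is (ln n / ln 3) · (ln 13 / ln n) = ln 13 / ln 3, a constant independent of n. So the limit is ln 13 / ln 3 = log_3(13).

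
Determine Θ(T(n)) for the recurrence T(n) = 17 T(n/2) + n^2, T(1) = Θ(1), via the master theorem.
T(n) = Θ(n^(log_2 17))

Master theorem: compare f(n) = n^2 to n^(log_2 17) where log_2 17 ≈ 4.087. Since 2 < log_2 17, we have f(n) = O(n^(log_2 17 − ε)) for some ε > 0 — Case 1. Hence T(n) = Θ(n^(log_2 17)).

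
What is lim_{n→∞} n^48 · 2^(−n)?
lim = 0

Exponentials with base > 1 dominate every fixed polynomial: for any fixed c, n^c / 2^n → 0 as n → ∞ (e.g. by the ratio test, or by writing 2^n = e^(n ln 2) and noting e^(n ln 2) / n^c → ∞). Hence n^48 · 2^(−n) = n^48 / 2^n → 0.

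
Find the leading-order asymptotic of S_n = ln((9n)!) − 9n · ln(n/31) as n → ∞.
S_n ~ 9n · (ln 279 − 1) + O(ln n)

Stirling: ln((9n)!) = 9n ln(9n) − 9n + O(ln n).
  S_n = 9n ln(9n) − 9n − 9n ln(n/31) + O(ln n)
      = 9n ln(9n) − 9n ln n + 9n ln 31 − 9n + O(ln n)
      = 9n ln 9 + 9n ln 31 − 9n + O(ln n)
      = 9n (ln 279 − 1) + O(ln n).
Numerically ln(279) − 1 ≈ 4.6312.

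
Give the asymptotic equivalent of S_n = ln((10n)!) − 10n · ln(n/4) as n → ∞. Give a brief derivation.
S_n ~ 10n · (ln 40 − 1) + O(ln n)

Stirling: ln((10n)!) = 10n ln(10n) − 10n + O(ln n).
  S_n = 10n ln(10n) − 10n − 10n ln(n/4) + O(ln n)
      = 10n ln(10n) − 10n ln n + 10n ln 4 − 10n + O(ln n)
      = 10n ln 10 + 10n ln 4 − 10n + O(ln n)
      = 10n (ln 40 − 1) + O(ln n).
Numerically ln(40) − 1 ≈ 2.6889.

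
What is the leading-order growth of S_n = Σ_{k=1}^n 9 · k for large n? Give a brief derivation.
S_n ~ 9 · n^2 / 2

By integral comparison (Euler-Maclaurin), Σ_{k=1}^n 9 · k = 9 · ∫_0^n x^1 dx + O(n) = 9 · n^2/2 + O(n). (Equivalently, Faulhaber's formula gives the same leading term.)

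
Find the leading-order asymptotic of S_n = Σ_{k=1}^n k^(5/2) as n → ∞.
S_n ~ (2/7) · n^(7/2)

Integral comparison: Σ_{k=1}^n k^(5/2) = ∫_0^n x^(5/2) dx + O(n^(5/2)). The integral is n^(1 + 5/2) / (1 + 5/2) = n^((5+2)/2) / ((5+2)/2) = (2/7) · n^(7/2).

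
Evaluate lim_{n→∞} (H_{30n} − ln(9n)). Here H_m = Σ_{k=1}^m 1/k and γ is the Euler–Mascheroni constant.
lim = ln(10/3) + γ

By Euler-Maclaurin, H_m = ln m + γ + O(1/m). So
  H_{30n} − ln(9n) = ln(30n) + γ − ln(9n) + O(1/n)
                       = ln(30/9) + γ + O(1/n).
Hence the limit is ln(30/9) + γ (= ln(10/3)).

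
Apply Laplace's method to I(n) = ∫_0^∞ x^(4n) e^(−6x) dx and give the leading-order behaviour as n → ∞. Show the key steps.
I(n) ~ (sqrt(2π·4n) / 6) · (4n/(6e))^(4n)

Write the integrand as exp(4n ln x − 6x) and set f(x) = 4n ln x − 6x. Then f'(x) = 4n/x − 6 = 0 at x* = 4n/6, and f''(x*) = −4n/x*^2 = −6^2/(4n). Laplace's method (interior maximum) gives
  I(n) ~ e^(f(x*)) · sqrt(2π / |f''(x*)|)
        = exp(4n ln(4n/6) − 4n) · sqrt(2π · 4n / 6^2)
        = (4n/6)^(4n) e^(−4n) · sqrt(2π·4n) / 6
        = (sqrt(2π·4n) / 6) · (4n/(6e))^(4n).
This matches Γ(4n+1)/6^(4n+1) with Stirling applied to Γ.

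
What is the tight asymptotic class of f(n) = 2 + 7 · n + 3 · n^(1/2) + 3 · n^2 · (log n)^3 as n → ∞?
f(n) ∈ Θ(n^2 · (log n)^3)

Compare the terms by growth order. For large n, n^a · (log n)^b dominates n^a' · (log n)^b' iff a > a', or (a = a' and b > b'). Ranking the 4 terms shows the dominant one is 3 · n^2 · (log n)^3. Hence f(n) ∈ Θ(n^2 · (log n)^3).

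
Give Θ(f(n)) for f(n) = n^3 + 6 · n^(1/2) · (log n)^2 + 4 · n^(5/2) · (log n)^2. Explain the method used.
f(n) ∈ Θ(n^3)

Compare the terms by growth order. For large n, n^a · (log n)^b dominates n^a' · (log n)^b' iff a > a', or (a = a' and b > b'). Ranking the 3 terms shows the dominant one is n^3. Hence f(n) ∈ Θ(n^3).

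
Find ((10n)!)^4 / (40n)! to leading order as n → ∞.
((10n)!)^4/(40n)! ~ ((2π·10n)^(3/2) / 2) · 4^(−4·10n)  →  0

Write N = 10n. Stirling: N! ~ sqrt(2π N)(N/e)^N and (4N)! ~ sqrt(2π·4N)·(4N/e)^(4N).
  (N!)^4/(4N)! ~ (2π N)^(4/2) (N/e)^(4N) / [sqrt(2π·4N) (4N/e)^(4N)]
     = (2π N)^(4/2) / sqrt(2π·4N) · (N/(4N))^(4N)
     = (2π N)^((4−1)/2) / 2 · 4^(−4N).
Since 4^4 > 1, the factor 4^(−4N) decays exponentially, so the ratio → 0. Substituting N = 10n gives the stated form.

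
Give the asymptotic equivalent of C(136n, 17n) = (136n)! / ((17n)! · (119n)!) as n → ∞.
C(136n, 17n) ~ (16777216/823543)^(17n) · sqrt(4/(7π·17n))

Write N = 17n. Apply Stirling to each factorial:
  (8N)! ~ sqrt(2π·8N) · (8N/e)^(8N),
  N! ~ sqrt(2π N) · (N/e)^N,
  (7N)! ~ sqrt(2π·7N) · (7N/e)^(7N).
The exponential factors combine to (8N)^(8N) / (N^N · (7N)^(7N)) = 8^(8N)/7^(7N) = (8^8/7^7)^N = (16777216/823543)^N.
The square-root prefactors combine to sqrt(2π·8N) / (sqrt(2π N)·sqrt(2π·7N)) = sqrt(8 / (2π·7·N)) = sqrt(4/(7π·17n)).
Substituting N = 17n: C(136n, 17n) ~ (16777216/823543)^(17n) · sqrt(4/(7π·17n)).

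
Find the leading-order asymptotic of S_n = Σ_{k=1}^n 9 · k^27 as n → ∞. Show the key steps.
S_n ~ 9 · n^28 / 28

By integral comparison (Euler-Maclaurin), Σ_{k=1}^n 9 · k^27 = 9 · ∫_0^n x^27 dx + O(n^27) = 9 · n^28/28 + O(n^27). (Equivalently, Faulhaber's formula gives the same leading term.)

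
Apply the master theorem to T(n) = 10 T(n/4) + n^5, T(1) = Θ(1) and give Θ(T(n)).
T(n) = Θ(n^5)

log_4 10 ≈ 1.661. f(n) = n^5 dominates n^(log_4 10) since 5 > 1.661, and the regularity condition a·f(n/b) = 10·(n/4)^5 = (10/1024)·n^5 ≤ c·f(n) holds with c = 10/1024 ≈ 0.00977 < 1. So this is Case 3: T(n) = Θ(f(n)) = Θ(n^5).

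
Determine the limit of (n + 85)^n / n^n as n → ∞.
lim = e^85

Rewrite as (1 + 85/n)^(n). By the standard limit (1 + x/n)^n → e^x, we have (1 + 85/n)^n → e^85, and raising to the 1st power gives e^85.
More precisely, ln[(1 + 85/n)^(n)] = n · ln(1 + 85/n) = n · (85/n + O(1/n^2)) = 85 + O(1/n) → 85.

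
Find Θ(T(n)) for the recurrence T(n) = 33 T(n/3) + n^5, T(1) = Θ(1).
T(n) = Θ(n^5)

log_3 33 ≈ 3.183. f(n) = n^5 dominates n^(log_3 33) since 5 > 3.183, and the regularity condition a·f(n/b) = 33·(n/3)^5 = (33/243)·n^5 ≤ c·f(n) holds with c = 33/243 ≈ 0.136 < 1. So this is Case 3: T(n) = Θ(f(n)) = Θ(n^5).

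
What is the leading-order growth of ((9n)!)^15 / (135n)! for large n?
((9n)!)^15/(135n)! ~ ((2π·9n)^(14/2) / sqrt(15)) · 15^(−15·9n)  →  0

Write N = 9n. Stirling: N! ~ sqrt(2π N)(N/e)^N and (15N)! ~ sqrt(2π·15N)·(15N/e)^(15N).
  (N!)^15/(15N)! ~ (2π N)^(15/2) (N/e)^(15N) / [sqrt(2π·15N) (15N/e)^(15N)]
     = (2π N)^(15/2) / sqrt(2π·15N) · (N/(15N))^(15N)
     = (2π N)^((15−1)/2) / sqrt(15) · 15^(−15N).
Since 15^15 > 1, the factor 15^(−15N) decays exponentially, so the ratio → 0. Substituting N = 9n gives the stated form.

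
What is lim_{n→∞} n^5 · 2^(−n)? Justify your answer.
lim = 0

Exponentials with base > 1 dominate every fixed polynomial: for any fixed c, n^c / 2^n → 0 as n → ∞ (e.g. by the ratio test, or by writing 2^n = e^(n ln 2) and noting e^(n ln 2) / n^c → ∞). Hence n^5 · 2^(−n) = n^5 / 2^n → 0.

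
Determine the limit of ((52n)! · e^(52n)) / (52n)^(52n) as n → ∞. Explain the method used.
lim = ∞

Stirling: (52n)! ~ sqrt(2π·52n) · (52n/e)^(52n). Hence
  (52n)! · e^(52n) / (52n)^(52n) ~ sqrt(2π·52n) = sqrt(2π·52) · sqrt(n) → ∞.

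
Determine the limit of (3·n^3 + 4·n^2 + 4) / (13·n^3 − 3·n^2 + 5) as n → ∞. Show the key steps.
lim = 3/13

For large n the leading n^3 terms dominate both numerator and denominator. Dividing top and bottom by n^3, every other term tends to 0, leaving 3/13.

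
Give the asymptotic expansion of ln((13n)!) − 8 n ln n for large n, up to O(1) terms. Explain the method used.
ln((13n)!) − 8 n ln n = 5 n ln n + 13(ln 13 − 1) n + (1/2) ln(2π·13n) + O(1/n)

Stirling: ln((13n)!) = 13n ln(13n) − 13n + (1/2) ln(2π·13n) + O(1/n).
Expand 13n ln(13n) = 13n (ln n + ln 13) = 13n ln n + 13n ln 13.
Subtract 8n ln n: leading term is (13 − 8) n ln n = 5 n ln n. The next term is 13n ln 13 − 13n = 13(ln 13 − 1) n. Then the (1/2) ln(2π·13n) correction.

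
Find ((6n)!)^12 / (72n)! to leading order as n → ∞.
((6n)!)^12/(72n)! ~ ((2π·6n)^(11/2) / sqrt(12)) · 12^(−12·6n)  →  0

Write N = 6n. Stirling: N! ~ sqrt(2π N)(N/e)^N and (12N)! ~ sqrt(2π·12N)·(12N/e)^(12N).
  (N!)^12/(12N)! ~ (2π N)^(12/2) (N/e)^(12N) / [sqrt(2π·12N) (12N/e)^(12N)]
     = (2π N)^(12/2) / sqrt(2π·12N) · (N/(12N))^(12N)
     = (2π N)^((12−1)/2) / sqrt(12) · 12^(−12N).
Since 12^12 > 1, the factor 12^(−12N) decays exponentially, so the ratio → 0. Substituting N = 6n gives the stated form.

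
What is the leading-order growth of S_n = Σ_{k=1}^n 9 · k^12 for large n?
S_n ~ 9 · n^13 / 13

By integral comparison (Euler-Maclaurin), Σ_{k=1}^n 9 · k^12 = 9 · ∫_0^n x^12 dx + O(n^12) = 9 · n^13/13 + O(n^12). (Equivalently, Faulhaber's formula gives the same leading term.)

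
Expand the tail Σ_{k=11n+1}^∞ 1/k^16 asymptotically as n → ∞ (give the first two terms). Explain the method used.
Σ_{k>11n} 1/k^16 = 1/(15 · (11n)^15) − 1/(2 · (11n)^16) + O(1/(11n)^17)

Compare to the integral: ∫_{11n}^∞ x^(−16) dx = [−x^(−15)/15]_{11n}^∞ = 1/((16−1)·(11n)^15). The Euler-Maclaurin correction adds −f(11n)/2 = −1/(2·(11n)^16). Euler-Maclaurin then gives
  Σ_{k>11n} 1/k^16 = ∫_{11n}^∞ dx/x^16 − 1/(2·(11n)^16) + O(1/(11n)^17).
(Equivalently this is ζ(16) − Σ_{k≤11n} 1/k^16.)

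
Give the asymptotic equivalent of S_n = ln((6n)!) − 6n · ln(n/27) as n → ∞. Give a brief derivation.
S_n ~ 6n · (ln 162 − 1) + O(ln n)

Stirling: ln((6n)!) = 6n ln(6n) − 6n + O(ln n).
  S_n = 6n ln(6n) − 6n − 6n ln(n/27) + O(ln n)
      = 6n ln(6n) − 6n ln n + 6n ln 27 − 6n + O(ln n)
      = 6n ln 6 + 6n ln 27 − 6n + O(ln n)
      = 6n (ln 162 − 1) + O(ln n).
Numerically ln(162) − 1 ≈ 4.0876.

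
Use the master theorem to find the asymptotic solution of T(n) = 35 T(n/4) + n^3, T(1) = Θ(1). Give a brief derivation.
T(n) = Θ(n^3)

log_4 35 ≈ 2.565. f(n) = n^3 dominates n^(log_4 35) since 3 > 2.565, and the regularity condition a·f(n/b) = 35·(n/4)^3 = (35/64)·n^3 ≤ c·f(n) holds with c = 35/64 ≈ 0.547 < 1. So this is Case 3: T(n) = Θ(f(n)) = Θ(n^3).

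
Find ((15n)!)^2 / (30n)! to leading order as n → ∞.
((15n)!)^2/(30n)! ~ ((2π·15n)^(1/2) / sqrt(2)) · 2^(−2·15n)  →  0

Write N = 15n. Stirling: N! ~ sqrt(2π N)(N/e)^N and (2N)! ~ sqrt(2π·2N)·(2N/e)^(2N).
  (N!)^2/(2N)! ~ (2π N)^(2/2) (N/e)^(2N) / [sqrt(2π·2N) (2N/e)^(2N)]
     = (2π N)^(2/2) / sqrt(2π·2N) · (N/(2N))^(2N)
     = (2π N)^((2−1)/2) / sqrt(2) · 2^(−2N).
Since 2^2 > 1, the factor 2^(−2N) decays exponentially, so the ratio → 0. Substituting N = 15n gives the stated form.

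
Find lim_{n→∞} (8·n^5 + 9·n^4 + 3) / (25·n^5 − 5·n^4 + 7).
lim = 8/25

For large n the leading n^5 terms dominate both numerator and denominator. Dividing top and bottom by n^5, every other term tends to 0, leaving 8/25.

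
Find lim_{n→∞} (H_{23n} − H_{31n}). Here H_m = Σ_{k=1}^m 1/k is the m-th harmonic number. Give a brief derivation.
lim = ln(23/31)

Euler-Maclaurin gives H_m = ln m + γ + 1/(2m) + O(1/m^2). The γ and O(1/m) terms cancel in the difference:
  H_{23n} − H_{31n} = ln(23n) − ln(31n) + O(1/n) = ln(23/31) + O(1/n).
Hence the limit is ln(23/31).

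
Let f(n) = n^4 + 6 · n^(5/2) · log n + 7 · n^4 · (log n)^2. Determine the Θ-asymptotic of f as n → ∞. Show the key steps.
f(n) ∈ Θ(n^4 · (log n)^2)

Compare the terms by growth order. For large n, n^a · (log n)^b dominates n^a' · (log n)^b' iff a > a', or (a = a' and b > b'). Ranking the 3 terms shows the dominant one is 7 · n^4 · (log n)^2. Hence f(n) ∈ Θ(n^4 · (log n)^2).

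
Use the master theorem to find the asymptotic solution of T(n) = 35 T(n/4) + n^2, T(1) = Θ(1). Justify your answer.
T(n) = Θ(n^(log_4 35))

Master theorem: compare f(n) = n^2 to n^(log_4 35) where log_4 35 ≈ 2.565. Since 2 < log_4 35, we have f(n) = O(n^(log_4 35 − ε)) for some ε > 0 — Case 1. Hence T(n) = Θ(n^(log_4 35)).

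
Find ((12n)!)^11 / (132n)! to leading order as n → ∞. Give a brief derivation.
((12n)!)^11/(132n)! ~ ((2π·12n)^(10/2) / sqrt(11)) · 11^(−11·12n)  →  0

Write N = 12n. Stirling: N! ~ sqrt(2π N)(N/e)^N and (11N)! ~ sqrt(2π·11N)·(11N/e)^(11N).
  (N!)^11/(11N)! ~ (2π N)^(11/2) (N/e)^(11N) / [sqrt(2π·11N) (11N/e)^(11N)]
     = (2π N)^(11/2) / sqrt(2π·11N) · (N/(11N))^(11N)
     = (2π N)^((11−1)/2) / sqrt(11) · 11^(−11N).
Since 11^11 > 1, the factor 11^(−11N) decays exponentially, so the ratio → 0. Substituting N = 12n gives the stated form.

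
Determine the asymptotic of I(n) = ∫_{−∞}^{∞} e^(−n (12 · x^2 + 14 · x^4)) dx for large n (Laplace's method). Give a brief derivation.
I(n) ~ sqrt(π/(12n))

φ(x) = 12 · x^2 + 14 · x^4 has its unique global minimum at x* = 0 (since φ'(x) = 24x + 56x^3 = 0 only at x = 0 for real x with both coefficients positive, and φ → ∞ as |x| → ∞). At x* = 0, φ(0) = 0 and φ''(0) = 24. Laplace's method then gives
  I(n) ~ sqrt(2π / (n · φ''(0))) · e^(−n φ(0)) = sqrt(2π / (24n)) = sqrt(π/(12n)).
The 14 · x^4 term contributes only at subleading order (an O(1/n) relative correction).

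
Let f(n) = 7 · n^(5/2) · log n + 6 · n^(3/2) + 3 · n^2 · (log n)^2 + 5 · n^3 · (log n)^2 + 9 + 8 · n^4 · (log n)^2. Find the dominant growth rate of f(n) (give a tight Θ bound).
f(n) ∈ Θ(n^4 · (log n)^2)

Compare the terms by growth order. For large n, n^a · (log n)^b dominates n^a' · (log n)^b' iff a > a', or (a = a' and b > b'). Ranking the 6 terms shows the dominant one is 8 · n^4 · (log n)^2. Hence f(n) ∈ Θ(n^4 · (log n)^2).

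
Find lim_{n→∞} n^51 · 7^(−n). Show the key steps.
lim = 0

Exponentials with base > 1 dominate every fixed polynomial: for any fixed c, n^c / 7^n → 0 as n → ∞ (e.g. by the ratio test, or by writing 7^n = e^(n ln 7) and noting e^(n ln 7) / n^c → ∞). Hence n^51 · 7^(−n) = n^51 / 7^n → 0.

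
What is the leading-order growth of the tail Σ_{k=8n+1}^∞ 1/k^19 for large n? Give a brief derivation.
Σ_{k>8n} 1/k^19 ~ 1/(18 · (8n)^18)

Compare to the integral: ∫_{8n}^∞ x^(−19) dx = [−x^(−18)/18]_{8n}^∞ = 1/((19−1)·(8n)^18). Euler-Maclaurin then gives
  Σ_{k>8n} 1/k^19 = ∫_{8n}^∞ dx/x^19 − 1/(2·(8n)^19) + O(1/(8n)^20).
(Equivalently this is ζ(19) − Σ_{k≤8n} 1/k^19.)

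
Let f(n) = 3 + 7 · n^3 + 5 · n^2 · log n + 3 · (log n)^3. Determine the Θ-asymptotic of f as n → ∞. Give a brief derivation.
f(n) ∈ Θ(n^3)

Compare the terms by growth order. For large n, n^a · (log n)^b dominates n^a' · (log n)^b' iff a > a', or (a = a' and b > b'). Ranking the 4 terms shows the dominant one is 7 · n^3. Hence f(n) ∈ Θ(n^3).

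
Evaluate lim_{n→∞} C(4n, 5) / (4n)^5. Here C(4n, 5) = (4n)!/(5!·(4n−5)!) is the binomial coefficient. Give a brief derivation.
lim = 1/5! = 1/120

With N = 4n → ∞: C(N, 5) / N^5 = [N(N−1)…(N−4)] / (5! · N^5) = (1/5!) · 1 · (1 − 1/(4n)) · (1 − 2/(4n)) · (1 − 3/(4n)) · (1 − 4/(4n)). Each factor → 1 as N → ∞, so the limit is 1/5! = 1/120.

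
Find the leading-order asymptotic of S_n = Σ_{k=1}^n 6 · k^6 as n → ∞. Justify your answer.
S_n ~ 6 · n^7 / 7

By integral comparison (Euler-Maclaurin), Σ_{k=1}^n 6 · k^6 = 6 · ∫_0^n x^6 dx + O(n^6) = 6 · n^7/7 + O(n^6). (Equivalently, Faulhaber's formula gives the same leading term.)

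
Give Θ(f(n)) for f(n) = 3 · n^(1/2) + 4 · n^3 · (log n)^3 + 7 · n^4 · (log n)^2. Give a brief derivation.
f(n) ∈ Θ(n^4 · (log n)^2)

Compare the terms by growth order. For large n, n^a · (log n)^b dominates n^a' · (log n)^b' iff a > a', or (a = a' and b > b'). Ranking the 3 terms shows the dominant one is 7 · n^4 · (log n)^2. Hence f(n) ∈ Θ(n^4 · (log n)^2).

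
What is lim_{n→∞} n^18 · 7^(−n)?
lim = 0

Exponentials with base > 1 dominate every fixed polynomial: for any fixed c, n^c / 7^n → 0 as n → ∞ (e.g. by the ratio test, or by writing 7^n = e^(n ln 7) and noting e^(n ln 7) / n^c → ∞). Hence n^18 · 7^(−n) = n^18 / 7^n → 0.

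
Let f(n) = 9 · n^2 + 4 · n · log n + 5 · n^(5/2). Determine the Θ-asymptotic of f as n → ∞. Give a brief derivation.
f(n) ∈ Θ(n^(5/2))

Compare the terms by growth order. For large n, n^a · (log n)^b dominates n^a' · (log n)^b' iff a > a', or (a = a' and b > b'). Ranking the 3 terms shows the dominant one is 5 · n^(5/2). Hence f(n) ∈ Θ(n^(5/2)).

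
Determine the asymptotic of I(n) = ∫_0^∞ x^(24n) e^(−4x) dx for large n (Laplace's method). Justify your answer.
I(n) ~ (sqrt(2π·24n) / 4) · (24n/(4e))^(24n)

Write the integrand as exp(24n ln x − 4x) and set f(x) = 24n ln x − 4x. Then f'(x) = 24n/x − 4 = 0 at x* = 24n/4, and f''(x*) = −24n/x*^2 = −4^2/(24n). Laplace's method (interior maximum) gives
  I(n) ~ e^(f(x*)) · sqrt(2π / |f''(x*)|)
        = exp(24n ln(24n/4) − 24n) · sqrt(2π · 24n / 4^2)
        = (24n/4)^(24n) e^(−24n) · sqrt(2π·24n) / 4
        = (sqrt(2π·24n) / 4) · (24n/(4e))^(24n).
This matches Γ(24n+1)/4^(24n+1) with Stirling applied to Γ.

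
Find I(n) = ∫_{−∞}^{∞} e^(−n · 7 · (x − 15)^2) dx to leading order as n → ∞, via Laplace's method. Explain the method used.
I(n) = sqrt(π/(7n))

Here φ(x) = 7 · (x − 15)^2 has its unique minimum at x* = 15 with φ(x*) = 0 and φ''(x*) = 14. Laplace's method gives
  I(n) ~ e^(−n φ(x*)) · sqrt(2π / (n · φ''(x*))) = sqrt(2π / (14n)) = sqrt(π/(7n)).
This is exact: substituting u = (x − 15)·sqrt(7n) gives I(n) = (1/sqrt(7n)) ∫_{−∞}^{∞} e^(−u^2) du = sqrt(π/(7n)).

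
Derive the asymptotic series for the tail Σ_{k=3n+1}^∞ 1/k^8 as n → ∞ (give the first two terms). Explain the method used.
Σ_{k>3n} 1/k^8 = 1/(7 · (3n)^7) − 1/(2 · (3n)^8) + O(1/(3n)^9)

Compare to the integral: ∫_{3n}^∞ x^(−8) dx = [−x^(−7)/7]_{3n}^∞ = 1/((8−1)·(3n)^7). The Euler-Maclaurin correction adds −f(3n)/2 = −1/(2·(3n)^8). Euler-Maclaurin then gives
  Σ_{k>3n} 1/k^8 = ∫_{3n}^∞ dx/x^8 − 1/(2·(3n)^8) + O(1/(3n)^9).
(Equivalently this is ζ(8) − Σ_{k≤3n} 1/k^8.)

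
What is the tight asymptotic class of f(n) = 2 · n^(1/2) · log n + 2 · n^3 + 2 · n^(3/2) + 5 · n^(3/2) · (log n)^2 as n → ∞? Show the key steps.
f(n) ∈ Θ(n^3)

Compare the terms by growth order. For large n, n^a · (log n)^b dominates n^a' · (log n)^b' iff a > a', or (a = a' and b > b'). Ranking the 4 terms shows the dominant one is 2 · n^3. Hence f(n) ∈ Θ(n^3).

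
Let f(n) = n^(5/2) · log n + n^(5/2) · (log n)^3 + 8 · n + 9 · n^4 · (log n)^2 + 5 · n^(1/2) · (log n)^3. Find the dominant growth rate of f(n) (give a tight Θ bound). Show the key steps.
f(n) ∈ Θ(n^4 · (log n)^2)

Compare the terms by growth order. For large n, n^a · (log n)^b dominates n^a' · (log n)^b' iff a > a', or (a = a' and b > b'). Ranking the 5 terms shows the dominant one is 9 · n^4 · (log n)^2. Hence f(n) ∈ Θ(n^4 · (log n)^2).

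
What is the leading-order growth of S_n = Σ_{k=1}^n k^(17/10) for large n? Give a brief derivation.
S_n ~ (10/27) · n^(27/10)

Integral comparison: Σ_{k=1}^n k^(17/10) = ∫_0^n x^(17/10) dx + O(n^(17/10)). The integral is n^(1 + 17/10) / (1 + 17/10) = n^((17+10)/10) / ((17+10)/10) = (10/27) · n^(27/10).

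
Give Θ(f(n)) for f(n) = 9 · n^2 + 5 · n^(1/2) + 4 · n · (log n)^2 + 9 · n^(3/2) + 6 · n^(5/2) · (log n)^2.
f(n) ∈ Θ(n^(5/2) · (log n)^2)

Compare the terms by growth order. For large n, n^a · (log n)^b dominates n^a' · (log n)^b' iff a > a', or (a = a' and b > b'). Ranking the 5 terms shows the dominant one is 6 · n^(5/2) · (log n)^2. Hence f(n) ∈ Θ(n^(5/2) · (log n)^2).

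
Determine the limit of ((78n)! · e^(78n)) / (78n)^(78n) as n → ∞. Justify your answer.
lim = ∞

Stirling: (78n)! ~ sqrt(2π·78n) · (78n/e)^(78n). Hence
  (78n)! · e^(78n) / (78n)^(78n) ~ sqrt(2π·78n) = sqrt(2π·78) · sqrt(n) → ∞.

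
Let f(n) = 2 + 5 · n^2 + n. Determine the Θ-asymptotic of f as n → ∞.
f(n) ∈ Θ(n^2)

Compare the terms by growth order. For large n, n^a · (log n)^b dominates n^a' · (log n)^b' iff a > a', or (a = a' and b > b'). Ranking the 3 terms shows the dominant one is 5 · n^2. Hence f(n) ∈ Θ(n^2).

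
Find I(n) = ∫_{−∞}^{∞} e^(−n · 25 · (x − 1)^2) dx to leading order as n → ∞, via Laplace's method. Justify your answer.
I(n) = sqrt(π/(25n))

Here φ(x) = 25 · (x − 1)^2 has its unique minimum at x* = 1 with φ(x*) = 0 and φ''(x*) = 50. Laplace's method gives
  I(n) ~ e^(−n φ(x*)) · sqrt(2π / (n · φ''(x*))) = sqrt(2π / (50n)) = sqrt(π/(25n)).
This is exact: substituting u = (x − 1)·sqrt(25n) gives I(n) = (1/sqrt(25n)) ∫_{−∞}^{∞} e^(−u^2) du = sqrt(π/(25n)).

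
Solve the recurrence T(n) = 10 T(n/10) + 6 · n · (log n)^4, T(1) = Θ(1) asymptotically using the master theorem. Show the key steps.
T(n) = Θ(n · (log n)^5)

Here log_10 10 = 1 and f(n) = 6 · n · (log n)^4 = Θ(n^(log_10 10) · (log n)^4). This is the extended Case 2 of the master theorem (f matches the critical exponent up to log factors), giving T(n) = Θ(n^(log_10 10) · (log n)^(4+1)) = Θ(n · (log n)^5).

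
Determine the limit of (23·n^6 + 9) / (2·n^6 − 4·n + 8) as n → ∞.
lim = 23/2

For large n the leading n^6 terms dominate both numerator and denominator. Dividing top and bottom by n^6, every other term tends to 0, leaving 23/2.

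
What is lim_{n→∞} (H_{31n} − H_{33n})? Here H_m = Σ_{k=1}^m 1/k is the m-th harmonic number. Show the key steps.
lim = ln(31/33)

Euler-Maclaurin gives H_m = ln m + γ + 1/(2m) + O(1/m^2). The γ and O(1/m) terms cancel in the difference:
  H_{31n} − H_{33n} = ln(31n) − ln(33n) + O(1/n) = ln(31/33) + O(1/n).
Hence the limit is ln(31/33).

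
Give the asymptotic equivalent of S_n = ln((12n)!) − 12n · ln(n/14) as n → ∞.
S_n ~ 12n · (ln 168 − 1) + O(ln n)

Stirling: ln((12n)!) = 12n ln(12n) − 12n + O(ln n).
  S_n = 12n ln(12n) − 12n − 12n ln(n/14) + O(ln n)
      = 12n ln(12n) − 12n ln n + 12n ln 14 − 12n + O(ln n)
      = 12n ln 12 + 12n ln 14 − 12n + O(ln n)
      = 12n (ln 168 − 1) + O(ln n).
Numerically ln(168) − 1 ≈ 4.1240.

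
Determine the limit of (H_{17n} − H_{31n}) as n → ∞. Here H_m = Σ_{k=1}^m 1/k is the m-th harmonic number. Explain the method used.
lim = ln(17/31)

Euler-Maclaurin gives H_m = ln m + γ + 1/(2m) + O(1/m^2). The γ and O(1/m) terms cancel in the difference:
  H_{17n} − H_{31n} = ln(17n) − ln(31n) + O(1/n) = ln(17/31) + O(1/n).
Hence the limit is ln(17/31).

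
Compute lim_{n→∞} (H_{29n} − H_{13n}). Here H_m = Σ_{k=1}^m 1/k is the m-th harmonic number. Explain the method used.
lim = ln(29/13)

Euler-Maclaurin gives H_m = ln m + γ + 1/(2m) + O(1/m^2). The γ and O(1/m) terms cancel in the difference:
  H_{29n} − H_{13n} = ln(29n) − ln(13n) + O(1/n) = ln(29/13) + O(1/n).
Hence the limit is ln(29/13).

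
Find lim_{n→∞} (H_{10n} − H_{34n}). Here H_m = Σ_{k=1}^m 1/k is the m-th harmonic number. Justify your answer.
lim = ln(10/34) = ln(5/17)

Euler-Maclaurin gives H_m = ln m + γ + 1/(2m) + O(1/m^2). The γ and O(1/m) terms cancel in the difference:
  H_{10n} − H_{34n} = ln(10n) − ln(34n) + O(1/n) = ln(10/34) + O(1/n).
Hence the limit is ln(10/34) = ln(5/17).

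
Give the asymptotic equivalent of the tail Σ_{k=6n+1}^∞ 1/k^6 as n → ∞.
Σ_{k>6n} 1/k^6 ~ 1/(5 · (6n)^5)

Compare to the integral: ∫_{6n}^∞ x^(−6) dx = [−x^(−5)/5]_{6n}^∞ = 1/((6−1)·(6n)^5). Euler-Maclaurin then gives
  Σ_{k>6n} 1/k^6 = ∫_{6n}^∞ dx/x^6 − 1/(2·(6n)^6) + O(1/(6n)^7).
(Equivalently this is ζ(6) − Σ_{k≤6n} 1/k^6.)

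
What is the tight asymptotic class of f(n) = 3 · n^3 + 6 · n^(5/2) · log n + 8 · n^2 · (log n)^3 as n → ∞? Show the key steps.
f(n) ∈ Θ(n^3)

Compare the terms by growth order. For large n, n^a · (log n)^b dominates n^a' · (log n)^b' iff a > a', or (a = a' and b > b'). Ranking the 3 terms shows the dominant one is 3 · n^3. Hence f(n) ∈ Θ(n^3).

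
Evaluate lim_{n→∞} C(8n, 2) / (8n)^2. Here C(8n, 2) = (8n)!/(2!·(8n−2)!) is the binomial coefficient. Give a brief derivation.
lim = 1/2! = 1/2

With N = 8n → ∞: C(N, 2) / N^2 = [N(N−1)…(N−1)] / (2! · N^2) = (1/2!) · 1 · (1 − 1/(8n)). Each factor → 1 as N → ∞, so the limit is 1/2! = 1/2.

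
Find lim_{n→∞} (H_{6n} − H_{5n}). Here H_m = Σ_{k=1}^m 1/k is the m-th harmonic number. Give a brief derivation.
lim = ln(6/5)

Euler-Maclaurin gives H_m = ln m + γ + 1/(2m) + O(1/m^2). The γ and O(1/m) terms cancel in the difference:
  H_{6n} − H_{5n} = ln(6n) − ln(5n) + O(1/n) = ln(6/5) + O(1/n).
Hence the limit is ln(6/5).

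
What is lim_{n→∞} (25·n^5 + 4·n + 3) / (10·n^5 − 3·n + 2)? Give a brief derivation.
lim = 25/10 = 5/2

For large n the leading n^5 terms dominate both numerator and denominator. Dividing top and bottom by n^5, every other term tends to 0, leaving 25/10 = 5/2.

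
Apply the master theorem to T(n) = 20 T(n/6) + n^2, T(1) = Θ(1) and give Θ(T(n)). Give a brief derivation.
T(n) = Θ(n^2)

log_6 20 ≈ 1.672. f(n) = n^2 dominates n^(log_6 20) since 2 > 1.672, and the regularity condition a·f(n/b) = 20·(n/6)^2 = (20/36)·n^2 ≤ c·f(n) holds with c = 20/36 ≈ 0.556 < 1. So this is Case 3: T(n) = Θ(f(n)) = Θ(n^2).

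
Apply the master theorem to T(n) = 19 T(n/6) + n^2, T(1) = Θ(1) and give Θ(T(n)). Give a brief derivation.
T(n) = Θ(n^2)

log_6 19 ≈ 1.643. f(n) = n^2 dominates n^(log_6 19) since 2 > 1.643, and the regularity condition a·f(n/b) = 19·(n/6)^2 = (19/36)·n^2 ≤ c·f(n) holds with c = 19/36 ≈ 0.528 < 1. So this is Case 3: T(n) = Θ(f(n)) = Θ(n^2).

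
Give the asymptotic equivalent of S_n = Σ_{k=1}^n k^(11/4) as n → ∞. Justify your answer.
S_n ~ (4/15) · n^(15/4)

Integral comparison: Σ_{k=1}^n k^(11/4) = ∫_0^n x^(11/4) dx + O(n^(11/4)). The integral is n^(1 + 11/4) / (1 + 11/4) = n^((11+4)/4) / ((11+4)/4) = (4/15) · n^(15/4).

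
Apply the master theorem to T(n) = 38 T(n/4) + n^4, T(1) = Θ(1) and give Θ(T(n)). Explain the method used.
T(n) = Θ(n^4)

log_4 38 ≈ 2.624. f(n) = n^4 dominates n^(log_4 38) since 4 > 2.624, and the regularity condition a·f(n/b) = 38·(n/4)^4 = (38/256)·n^4 ≤ c·f(n) holds with c = 38/256 ≈ 0.148 < 1. So this is Case 3: T(n) = Θ(f(n)) = Θ(n^4).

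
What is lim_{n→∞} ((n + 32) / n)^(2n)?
lim = e^64

Rewrite as (1 + 32/n)^(2n). By the standard limit (1 + x/n)^n → e^x, we have (1 + 32/n)^n → e^32, and raising to the 2nd power gives e^64.
More precisely, ln[(1 + 32/n)^(2n)] = 2n · ln(1 + 32/n) = 2n · (32/n + O(1/n^2)) = 64 + O(1/n) → 64.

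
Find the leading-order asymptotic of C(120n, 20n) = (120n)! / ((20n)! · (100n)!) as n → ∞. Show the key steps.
C(120n, 20n) ~ (46656/3125)^(20n) · sqrt(3/(5π·20n))

Write N = 20n. Apply Stirling to each factorial:
  (6N)! ~ sqrt(2π·6N) · (6N/e)^(6N),
  N! ~ sqrt(2π N) · (N/e)^N,
  (5N)! ~ sqrt(2π·5N) · (5N/e)^(5N).
The exponential factors combine to (6N)^(6N) / (N^N · (5N)^(5N)) = 6^(6N)/5^(5N) = (6^6/5^5)^N = (46656/3125)^N.
The square-root prefactors combine to sqrt(2π·6N) / (sqrt(2π N)·sqrt(2π·5N)) = sqrt(6 / (2π·5·N)) = sqrt(3/(5π·20n)).
Substituting N = 20n: C(120n, 20n) ~ (46656/3125)^(20n) · sqrt(3/(5π·20n)).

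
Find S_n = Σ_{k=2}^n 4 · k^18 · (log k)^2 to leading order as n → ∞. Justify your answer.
S_n ~ 4 · n^19 · (log n)^2 / 19

By integral comparison, S_n = ∫_1^n 4 · x^18 · (log x)^2 dx + O(n^18 · (log n)^2). For the integral, the leading term of ∫_1^n x^18 (log x)^2 dx is n^19/19 · (log n)^2 (by repeated integration by parts; each step lowers the log-exponent and produces a relatively O(1/log n) correction). Hence S_n ~ 4 · n^19 · (log n)^2 / 19.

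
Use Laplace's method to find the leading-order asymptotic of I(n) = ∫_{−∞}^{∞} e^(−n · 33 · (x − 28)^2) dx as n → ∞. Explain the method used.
I(n) = sqrt(π/(33n))

Here φ(x) = 33 · (x − 28)^2 has its unique minimum at x* = 28 with φ(x*) = 0 and φ''(x*) = 66. Laplace's method gives
  I(n) ~ e^(−n φ(x*)) · sqrt(2π / (n · φ''(x*))) = sqrt(2π / (66n)) = sqrt(π/(33n)).
This is exact: substituting u = (x − 28)·sqrt(33n) gives I(n) = (1/sqrt(33n)) ∫_{−∞}^{∞} e^(−u^2) du = sqrt(π/(33n)).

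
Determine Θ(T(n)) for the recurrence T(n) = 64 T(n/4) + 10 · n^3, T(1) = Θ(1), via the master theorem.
T(n) = Θ(n^3 log n)

log_4 64 = 3, and f(n) = 10 · n^3 = Θ(n^(log_4 64)). This is Case 2 of the master theorem: T(n) = Θ(f(n) · log n) = Θ(n^3 log n).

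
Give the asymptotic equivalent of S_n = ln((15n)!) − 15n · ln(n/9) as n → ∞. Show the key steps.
S_n ~ 15n · (ln 135 − 1) + O(ln n)

Stirling: ln((15n)!) = 15n ln(15n) − 15n + O(ln n).
  S_n = 15n ln(15n) − 15n − 15n ln(n/9) + O(ln n)
      = 15n ln(15n) − 15n ln n + 15n ln 9 − 15n + O(ln n)
      = 15n ln 15 + 15n ln 9 − 15n + O(ln n)
      = 15n (ln 135 − 1) + O(ln n).
Numerically ln(135) − 1 ≈ 3.9053.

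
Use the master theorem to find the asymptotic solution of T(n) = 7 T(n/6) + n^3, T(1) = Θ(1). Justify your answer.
T(n) = Θ(n^3)

log_6 7 ≈ 1.086. f(n) = n^3 dominates n^(log_6 7) since 3 > 1.086, and the regularity condition a·f(n/b) = 7·(n/6)^3 = (7/216)·n^3 ≤ c·f(n) holds with c = 7/216 ≈ 0.0324 < 1. So this is Case 3: T(n) = Θ(f(n)) = Θ(n^3).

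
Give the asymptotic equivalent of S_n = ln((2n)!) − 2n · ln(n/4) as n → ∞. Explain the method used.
S_n ~ 2n · (ln 8 − 1) + O(ln n)

Stirling: ln((2n)!) = 2n ln(2n) − 2n + O(ln n).
  S_n = 2n ln(2n) − 2n − 2n ln(n/4) + O(ln n)
      = 2n ln(2n) − 2n ln n + 2n ln 4 − 2n + O(ln n)
      = 2n ln 2 + 2n ln 4 − 2n + O(ln n)
      = 2n (ln 8 − 1) + O(ln n).
Numerically ln(8) − 1 ≈ 1.0794.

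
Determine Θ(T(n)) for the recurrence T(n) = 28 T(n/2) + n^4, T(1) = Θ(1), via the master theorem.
T(n) = Θ(n^(log_2 28))

Master theorem: compare f(n) = n^4 to n^(log_2 28) where log_2 28 ≈ 4.807. Since 4 < log_2 28, we have f(n) = O(n^(log_2 28 − ε)) for some ε > 0 — Case 1. Hence T(n) = Θ(n^(log_2 28)).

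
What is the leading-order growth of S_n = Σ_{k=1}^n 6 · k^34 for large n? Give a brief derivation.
S_n ~ 6 · n^35 / 35

By integral comparison (Euler-Maclaurin), Σ_{k=1}^n 6 · k^34 = 6 · ∫_0^n x^34 dx + O(n^34) = 6 · n^35/35 + O(n^34). (Equivalently, Faulhaber's formula gives the same leading term.)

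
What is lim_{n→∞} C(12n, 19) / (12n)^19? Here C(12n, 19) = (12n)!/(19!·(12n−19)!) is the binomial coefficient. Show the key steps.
lim = 1/19! = 1/121645100408832000

With N = 12n → ∞: C(N, 19) / N^19 = [N(N−1)…(N−18)] / (19! · N^19) = (1/19!) · 1 · (1 − 1/(12n)) · … · (1 − 18/(12n)). Each factor → 1 as N → ∞, so the limit is 1/19! = 1/121645100408832000.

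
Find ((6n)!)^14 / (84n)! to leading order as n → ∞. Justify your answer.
((6n)!)^14/(84n)! ~ ((2π·6n)^(13/2) / sqrt(14)) · 14^(−14·6n)  →  0

Write N = 6n. Stirling: N! ~ sqrt(2π N)(N/e)^N and (14N)! ~ sqrt(2π·14N)·(14N/e)^(14N).
  (N!)^14/(14N)! ~ (2π N)^(14/2) (N/e)^(14N) / [sqrt(2π·14N) (14N/e)^(14N)]
     = (2π N)^(14/2) / sqrt(2π·14N) · (N/(14N))^(14N)
     = (2π N)^((14−1)/2) / sqrt(14) · 14^(−14N).
Since 14^14 > 1, the factor 14^(−14N) decays exponentially, so the ratio → 0. Substituting N = 6n gives the stated form.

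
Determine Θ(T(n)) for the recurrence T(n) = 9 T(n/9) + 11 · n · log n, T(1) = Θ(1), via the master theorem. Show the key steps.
T(n) = Θ(n · (log n)^2)

Here log_9 9 = 1 and f(n) = 11 · n · log n = Θ(n^(log_9 9) · (log n)^1). This is the extended Case 2 of the master theorem (f matches the critical exponent up to log factors), giving T(n) = Θ(n^(log_9 9) · (log n)^(1+1)) = Θ(n · (log n)^2).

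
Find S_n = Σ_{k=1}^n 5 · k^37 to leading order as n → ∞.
S_n ~ 5 · n^38 / 38

By integral comparison (Euler-Maclaurin), Σ_{k=1}^n 5 · k^37 = 5 · ∫_0^n x^37 dx + O(n^37) = 5 · n^38/38 + O(n^37). (Equivalently, Faulhaber's formula gives the same leading term.)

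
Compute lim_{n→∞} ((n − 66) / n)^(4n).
lim = e^(−264)

Rewrite as (1 − 66/n)^(4n). By the standard limit (1 + x/n)^n → e^x, we have (1 − 66/n)^n → e^(−66), and raising to the 4th power gives e^(−264).
More precisely, ln[(1 − 66/n)^(4n)] = 4n · ln(1 − 66/n) = 4n · (-66/n + O(1/n^2)) = -264 + O(1/n) → -264.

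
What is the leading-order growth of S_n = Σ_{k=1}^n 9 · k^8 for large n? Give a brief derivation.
S_n ~ n^9

By integral comparison (Euler-Maclaurin), Σ_{k=1}^n 9 · k^8 = 9 · ∫_0^n x^8 dx + O(n^8) = 9 · n^9/9 = n^9 + O(n^8). (Equivalently, Faulhaber's formula gives the same leading term.)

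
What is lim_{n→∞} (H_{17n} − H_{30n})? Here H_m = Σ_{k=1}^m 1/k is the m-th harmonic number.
lim = ln(17/30)

Euler-Maclaurin gives H_m = ln m + γ + 1/(2m) + O(1/m^2). The γ and O(1/m) terms cancel in the difference:
  H_{17n} − H_{30n} = ln(17n) − ln(30n) + O(1/n) = ln(17/30) + O(1/n).
Hence the limit is ln(17/30).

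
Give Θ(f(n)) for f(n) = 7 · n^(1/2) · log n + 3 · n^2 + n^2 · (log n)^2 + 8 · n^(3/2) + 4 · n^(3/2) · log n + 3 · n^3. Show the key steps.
f(n) ∈ Θ(n^3)

Compare the terms by growth order. For large n, n^a · (log n)^b dominates n^a' · (log n)^b' iff a > a', or (a = a' and b > b'). Ranking the 6 terms shows the dominant one is 3 · n^3. Hence f(n) ∈ Θ(n^3).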